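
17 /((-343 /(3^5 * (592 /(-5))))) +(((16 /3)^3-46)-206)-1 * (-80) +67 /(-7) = 64646879 /46305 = 1396.11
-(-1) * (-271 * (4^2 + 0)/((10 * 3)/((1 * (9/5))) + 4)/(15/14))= -30352/155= -195.82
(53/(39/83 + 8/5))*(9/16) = 197955/13744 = 14.40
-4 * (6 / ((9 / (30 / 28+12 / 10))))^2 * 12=-110.07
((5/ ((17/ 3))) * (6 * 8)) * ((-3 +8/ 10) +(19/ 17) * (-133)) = -1846368/ 289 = -6388.82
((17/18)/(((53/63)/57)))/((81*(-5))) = -0.16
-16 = -16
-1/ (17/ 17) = -1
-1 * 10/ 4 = -5/ 2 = -2.50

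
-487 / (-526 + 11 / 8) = 3896 / 4197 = 0.93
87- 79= 8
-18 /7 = -2.57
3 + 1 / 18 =55 / 18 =3.06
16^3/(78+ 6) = 1024/21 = 48.76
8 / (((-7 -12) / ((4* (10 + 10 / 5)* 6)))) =-2304 / 19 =-121.26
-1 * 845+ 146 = -699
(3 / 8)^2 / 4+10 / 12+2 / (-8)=475 / 768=0.62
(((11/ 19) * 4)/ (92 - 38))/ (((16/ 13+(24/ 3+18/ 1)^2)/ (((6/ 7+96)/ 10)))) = 0.00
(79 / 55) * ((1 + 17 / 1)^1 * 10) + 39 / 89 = 253545 / 979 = 258.98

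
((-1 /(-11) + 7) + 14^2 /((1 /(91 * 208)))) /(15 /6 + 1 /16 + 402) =652941536 /71203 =9170.14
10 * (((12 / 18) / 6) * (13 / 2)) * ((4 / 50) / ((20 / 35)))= 91 / 90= 1.01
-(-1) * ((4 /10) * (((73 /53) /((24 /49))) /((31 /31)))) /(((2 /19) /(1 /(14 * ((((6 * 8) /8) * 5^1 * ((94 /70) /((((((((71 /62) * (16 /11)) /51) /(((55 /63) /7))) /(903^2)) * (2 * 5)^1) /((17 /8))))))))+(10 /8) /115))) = 57622863152376851 /496097602748019360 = 0.12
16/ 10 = 1.60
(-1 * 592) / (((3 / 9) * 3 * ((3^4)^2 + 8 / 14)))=-0.09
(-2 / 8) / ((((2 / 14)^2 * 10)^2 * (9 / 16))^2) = -23059204 / 50625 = -455.49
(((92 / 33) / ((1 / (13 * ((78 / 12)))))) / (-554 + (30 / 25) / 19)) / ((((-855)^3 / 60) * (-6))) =-0.00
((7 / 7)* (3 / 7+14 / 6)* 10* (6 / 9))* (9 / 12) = 290 / 21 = 13.81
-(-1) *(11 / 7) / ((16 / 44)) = 121 / 28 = 4.32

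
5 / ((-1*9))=-0.56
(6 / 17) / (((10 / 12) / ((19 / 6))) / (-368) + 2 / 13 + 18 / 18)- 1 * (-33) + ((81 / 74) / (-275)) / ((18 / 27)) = 482994652587 / 14504299700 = 33.30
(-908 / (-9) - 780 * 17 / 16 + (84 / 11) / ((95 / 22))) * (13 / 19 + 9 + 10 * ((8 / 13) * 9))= -9977646266 / 211185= -47246.00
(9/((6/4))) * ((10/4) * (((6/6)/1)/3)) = 5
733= 733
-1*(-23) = 23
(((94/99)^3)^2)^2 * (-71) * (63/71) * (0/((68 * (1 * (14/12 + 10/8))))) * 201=0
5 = 5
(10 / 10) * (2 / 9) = 0.22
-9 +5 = -4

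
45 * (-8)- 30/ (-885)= -21238/ 59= -359.97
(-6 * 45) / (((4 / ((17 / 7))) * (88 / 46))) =-52785 / 616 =-85.69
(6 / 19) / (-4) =-3 / 38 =-0.08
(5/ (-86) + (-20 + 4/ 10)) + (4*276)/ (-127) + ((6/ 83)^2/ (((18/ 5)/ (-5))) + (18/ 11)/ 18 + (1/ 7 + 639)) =17695863605887/ 28968038330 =610.88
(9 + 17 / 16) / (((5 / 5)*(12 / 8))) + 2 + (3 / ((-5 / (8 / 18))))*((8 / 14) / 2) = 2417 / 280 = 8.63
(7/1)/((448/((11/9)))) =11/576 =0.02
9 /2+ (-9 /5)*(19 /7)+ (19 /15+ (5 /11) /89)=0.89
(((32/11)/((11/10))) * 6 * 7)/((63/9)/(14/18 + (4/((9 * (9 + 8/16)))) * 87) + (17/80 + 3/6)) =51.51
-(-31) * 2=62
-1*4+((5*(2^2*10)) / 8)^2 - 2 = 619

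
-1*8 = -8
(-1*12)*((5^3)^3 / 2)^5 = -85265128291212022304534912109375 / 8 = -10658141036401502788066860000000.00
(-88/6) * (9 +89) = -4312/3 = -1437.33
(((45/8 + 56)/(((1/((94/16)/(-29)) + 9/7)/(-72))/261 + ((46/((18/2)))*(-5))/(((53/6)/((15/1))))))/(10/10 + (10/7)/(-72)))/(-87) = 58490184564/3512301158509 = 0.02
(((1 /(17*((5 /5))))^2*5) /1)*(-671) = -11.61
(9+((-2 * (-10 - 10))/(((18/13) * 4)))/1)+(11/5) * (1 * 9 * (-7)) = -122.38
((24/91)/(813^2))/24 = 0.00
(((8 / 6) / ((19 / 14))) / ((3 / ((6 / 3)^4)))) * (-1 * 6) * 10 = -17920 / 57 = -314.39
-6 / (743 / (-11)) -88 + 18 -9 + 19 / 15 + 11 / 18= -5151223 / 66870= -77.03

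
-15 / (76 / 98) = -735 / 38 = -19.34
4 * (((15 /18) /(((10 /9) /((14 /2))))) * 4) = 84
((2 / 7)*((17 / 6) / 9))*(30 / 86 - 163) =-118898 / 8127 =-14.63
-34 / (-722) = 17 / 361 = 0.05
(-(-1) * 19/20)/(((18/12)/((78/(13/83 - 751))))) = -1079/16400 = -0.07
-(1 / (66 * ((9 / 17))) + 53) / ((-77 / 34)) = 535483 / 22869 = 23.42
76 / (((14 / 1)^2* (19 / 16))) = 16 / 49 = 0.33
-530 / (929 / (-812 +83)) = 386370 / 929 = 415.90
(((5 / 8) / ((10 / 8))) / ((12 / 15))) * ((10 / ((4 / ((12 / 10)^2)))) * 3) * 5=135 / 4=33.75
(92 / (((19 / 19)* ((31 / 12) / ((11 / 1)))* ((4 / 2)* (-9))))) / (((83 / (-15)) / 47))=475640 / 2573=184.86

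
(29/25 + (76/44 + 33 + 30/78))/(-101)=-129672/361075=-0.36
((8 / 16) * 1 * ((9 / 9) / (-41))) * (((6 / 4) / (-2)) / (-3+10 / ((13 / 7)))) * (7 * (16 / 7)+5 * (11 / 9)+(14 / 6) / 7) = 1313 / 15252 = 0.09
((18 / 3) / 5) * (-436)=-2616 / 5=-523.20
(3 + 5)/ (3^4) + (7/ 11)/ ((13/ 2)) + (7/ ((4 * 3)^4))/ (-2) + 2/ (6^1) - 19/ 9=-3125923/ 1976832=-1.58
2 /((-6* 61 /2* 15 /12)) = -8 /915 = -0.01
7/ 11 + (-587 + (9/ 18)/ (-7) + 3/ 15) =-451401/ 770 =-586.24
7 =7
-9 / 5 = -1.80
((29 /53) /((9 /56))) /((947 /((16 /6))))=12992 /1355157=0.01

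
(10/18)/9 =5/81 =0.06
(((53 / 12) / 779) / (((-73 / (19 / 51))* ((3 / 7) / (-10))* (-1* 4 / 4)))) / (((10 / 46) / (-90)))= 42665 / 152643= 0.28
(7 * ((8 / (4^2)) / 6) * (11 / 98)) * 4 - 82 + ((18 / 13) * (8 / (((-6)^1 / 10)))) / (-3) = -41269 / 546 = -75.58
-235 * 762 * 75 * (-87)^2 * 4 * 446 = -181349955054000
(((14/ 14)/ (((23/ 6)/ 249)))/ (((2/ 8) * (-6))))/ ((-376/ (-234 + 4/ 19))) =-553029/ 20539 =-26.93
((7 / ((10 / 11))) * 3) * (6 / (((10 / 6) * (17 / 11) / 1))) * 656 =15002064 / 425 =35298.97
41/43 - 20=-19.05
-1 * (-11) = 11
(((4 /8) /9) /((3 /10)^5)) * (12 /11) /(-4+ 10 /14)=-1400000 /184437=-7.59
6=6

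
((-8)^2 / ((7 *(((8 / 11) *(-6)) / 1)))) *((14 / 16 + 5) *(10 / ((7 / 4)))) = -10340 / 147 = -70.34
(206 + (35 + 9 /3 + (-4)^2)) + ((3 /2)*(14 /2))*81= 2221 /2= 1110.50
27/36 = 3/4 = 0.75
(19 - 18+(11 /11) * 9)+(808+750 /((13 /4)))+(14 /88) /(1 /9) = 600715 /572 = 1050.20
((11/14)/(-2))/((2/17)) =-3.34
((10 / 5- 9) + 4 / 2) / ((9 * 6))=-5 / 54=-0.09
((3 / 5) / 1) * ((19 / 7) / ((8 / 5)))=57 / 56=1.02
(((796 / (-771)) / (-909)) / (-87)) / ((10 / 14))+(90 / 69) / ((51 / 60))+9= 1255736612183 / 119202201315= 10.53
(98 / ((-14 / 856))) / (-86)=2996 / 43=69.67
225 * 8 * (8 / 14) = 7200 / 7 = 1028.57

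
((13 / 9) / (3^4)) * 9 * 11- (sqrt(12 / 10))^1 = 143 / 81- sqrt(30) / 5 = 0.67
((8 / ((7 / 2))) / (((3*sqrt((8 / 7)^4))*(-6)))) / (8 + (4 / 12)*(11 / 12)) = -0.01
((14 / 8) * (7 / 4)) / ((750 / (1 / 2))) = 0.00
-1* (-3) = 3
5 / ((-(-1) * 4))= 5 / 4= 1.25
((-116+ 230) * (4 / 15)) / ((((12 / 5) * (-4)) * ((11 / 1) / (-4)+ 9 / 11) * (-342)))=-0.00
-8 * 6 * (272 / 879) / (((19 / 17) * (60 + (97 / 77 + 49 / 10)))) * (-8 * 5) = 2278707200 / 283599681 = 8.03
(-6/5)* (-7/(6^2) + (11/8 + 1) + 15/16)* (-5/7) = 2.67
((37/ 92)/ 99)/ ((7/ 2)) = 0.00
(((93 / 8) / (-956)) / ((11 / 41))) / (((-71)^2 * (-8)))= 3813 / 3392713984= 0.00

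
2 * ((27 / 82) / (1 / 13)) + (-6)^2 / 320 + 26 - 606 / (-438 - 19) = 53961833 / 1498960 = 36.00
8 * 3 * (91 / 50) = 1092 / 25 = 43.68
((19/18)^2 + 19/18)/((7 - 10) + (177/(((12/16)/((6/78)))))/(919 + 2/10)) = -0.73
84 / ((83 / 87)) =7308 / 83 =88.05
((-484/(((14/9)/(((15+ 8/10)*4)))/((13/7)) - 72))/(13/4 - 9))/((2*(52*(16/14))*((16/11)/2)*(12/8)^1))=-200739/22259768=-0.01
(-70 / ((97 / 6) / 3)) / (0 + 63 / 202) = -4040 / 97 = -41.65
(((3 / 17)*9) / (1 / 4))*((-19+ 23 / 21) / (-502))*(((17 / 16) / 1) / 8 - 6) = -1.33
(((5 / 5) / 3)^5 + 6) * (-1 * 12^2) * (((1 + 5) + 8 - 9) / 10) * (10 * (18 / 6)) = -116720 / 9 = -12968.89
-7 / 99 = -0.07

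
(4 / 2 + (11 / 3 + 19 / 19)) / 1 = 20 / 3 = 6.67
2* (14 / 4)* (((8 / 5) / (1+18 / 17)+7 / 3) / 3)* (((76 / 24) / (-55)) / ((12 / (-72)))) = 31027 / 12375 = 2.51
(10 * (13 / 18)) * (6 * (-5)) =-650 / 3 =-216.67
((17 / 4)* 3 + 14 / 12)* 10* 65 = 54275 / 6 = 9045.83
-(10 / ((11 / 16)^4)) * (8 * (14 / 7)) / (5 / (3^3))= -56623104 / 14641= -3867.43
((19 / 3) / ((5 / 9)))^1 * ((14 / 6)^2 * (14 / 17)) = 13034 / 255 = 51.11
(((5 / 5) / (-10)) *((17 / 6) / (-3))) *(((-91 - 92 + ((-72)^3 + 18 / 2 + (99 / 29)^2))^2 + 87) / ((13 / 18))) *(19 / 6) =2654519754001162192 / 45973265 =57740509707.13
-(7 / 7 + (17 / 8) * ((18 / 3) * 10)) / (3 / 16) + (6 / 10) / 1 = -10271 / 15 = -684.73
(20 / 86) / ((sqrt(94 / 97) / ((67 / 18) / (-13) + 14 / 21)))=445*sqrt(9118) / 472914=0.09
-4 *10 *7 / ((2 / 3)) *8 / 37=-3360 / 37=-90.81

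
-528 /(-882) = 88 /147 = 0.60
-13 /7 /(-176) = 0.01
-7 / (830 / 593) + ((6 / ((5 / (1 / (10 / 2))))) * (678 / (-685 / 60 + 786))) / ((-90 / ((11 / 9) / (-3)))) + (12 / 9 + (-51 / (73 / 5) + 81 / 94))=-1705046191208 / 270712333125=-6.30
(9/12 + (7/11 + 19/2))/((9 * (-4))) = -479/1584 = -0.30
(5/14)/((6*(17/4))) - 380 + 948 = 202781/357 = 568.01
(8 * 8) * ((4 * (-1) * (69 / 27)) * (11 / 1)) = -7196.44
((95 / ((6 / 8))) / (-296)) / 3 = -95 / 666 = -0.14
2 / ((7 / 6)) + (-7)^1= -37 / 7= -5.29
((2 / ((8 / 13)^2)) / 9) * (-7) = -1183 / 288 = -4.11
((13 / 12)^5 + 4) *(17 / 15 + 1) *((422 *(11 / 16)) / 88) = 288357031 / 7464960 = 38.63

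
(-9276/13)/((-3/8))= 24736/13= 1902.77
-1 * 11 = -11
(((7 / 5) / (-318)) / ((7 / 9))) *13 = -39 / 530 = -0.07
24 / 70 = 12 / 35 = 0.34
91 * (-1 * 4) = -364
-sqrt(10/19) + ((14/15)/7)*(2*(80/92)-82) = -3692/345-sqrt(190)/19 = -11.43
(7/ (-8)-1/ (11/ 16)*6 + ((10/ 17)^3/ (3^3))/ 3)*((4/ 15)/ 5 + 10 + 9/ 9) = -55739022853/ 525297960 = -106.11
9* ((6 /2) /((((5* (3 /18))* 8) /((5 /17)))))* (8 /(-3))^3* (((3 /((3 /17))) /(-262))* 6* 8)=9216 /131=70.35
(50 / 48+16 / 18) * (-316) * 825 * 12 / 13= -6039550 / 13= -464580.77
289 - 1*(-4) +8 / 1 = 301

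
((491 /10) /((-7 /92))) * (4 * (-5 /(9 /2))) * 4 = 722752 /63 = 11472.25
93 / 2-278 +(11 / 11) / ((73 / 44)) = -33711 / 146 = -230.90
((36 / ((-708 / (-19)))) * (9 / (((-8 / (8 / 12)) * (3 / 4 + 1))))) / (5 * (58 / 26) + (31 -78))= 2223 / 192458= 0.01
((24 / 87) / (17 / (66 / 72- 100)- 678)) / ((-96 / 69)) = 943 / 3225384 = 0.00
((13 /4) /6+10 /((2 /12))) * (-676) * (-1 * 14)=1718899 /3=572966.33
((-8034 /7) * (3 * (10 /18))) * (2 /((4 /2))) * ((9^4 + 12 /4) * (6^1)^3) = -18984663360 /7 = -2712094765.71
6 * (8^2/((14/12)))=2304/7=329.14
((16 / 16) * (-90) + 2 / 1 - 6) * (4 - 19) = 1410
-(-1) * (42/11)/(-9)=-14/33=-0.42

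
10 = 10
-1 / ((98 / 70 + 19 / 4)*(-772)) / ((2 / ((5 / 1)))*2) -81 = -7691411 / 94956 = -81.00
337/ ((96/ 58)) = 9773/ 48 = 203.60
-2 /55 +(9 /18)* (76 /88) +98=21647 /220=98.40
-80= -80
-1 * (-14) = 14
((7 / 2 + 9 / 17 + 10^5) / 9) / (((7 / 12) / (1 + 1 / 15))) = 12089376 / 595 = 20318.28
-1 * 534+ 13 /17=-9065 /17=-533.24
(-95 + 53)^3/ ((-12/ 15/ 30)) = 2778300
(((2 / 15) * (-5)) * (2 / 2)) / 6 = -1 / 9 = -0.11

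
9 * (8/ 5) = 14.40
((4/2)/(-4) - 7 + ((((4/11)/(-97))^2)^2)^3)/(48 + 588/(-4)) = 32663618320787678534285457670408553983/431159761834397356652568041249835831078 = 0.08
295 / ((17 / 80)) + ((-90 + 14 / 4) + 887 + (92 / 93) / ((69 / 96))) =6925133 / 3162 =2190.11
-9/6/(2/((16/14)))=-6/7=-0.86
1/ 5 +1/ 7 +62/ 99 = 3358/ 3465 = 0.97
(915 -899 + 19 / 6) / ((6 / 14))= 805 / 18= 44.72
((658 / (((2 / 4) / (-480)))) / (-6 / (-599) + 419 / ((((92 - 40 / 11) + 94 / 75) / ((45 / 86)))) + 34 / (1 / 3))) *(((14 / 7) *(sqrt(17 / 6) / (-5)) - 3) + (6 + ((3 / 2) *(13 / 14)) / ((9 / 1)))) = -7589849972252800 / 397836699321 + 160389282432512 *sqrt(102) / 397836699321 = -15006.15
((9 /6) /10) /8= 0.02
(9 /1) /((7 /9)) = 81 /7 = 11.57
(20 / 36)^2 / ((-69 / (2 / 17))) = -50 / 95013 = -0.00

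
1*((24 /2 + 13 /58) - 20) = -451 /58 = -7.78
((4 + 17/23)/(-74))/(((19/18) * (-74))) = 981/1196506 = 0.00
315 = 315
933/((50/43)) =802.38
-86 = -86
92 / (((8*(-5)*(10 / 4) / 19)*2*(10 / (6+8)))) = -3059 / 250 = -12.24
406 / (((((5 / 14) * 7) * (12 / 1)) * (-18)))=-0.75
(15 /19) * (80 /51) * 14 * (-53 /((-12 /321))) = 24580.19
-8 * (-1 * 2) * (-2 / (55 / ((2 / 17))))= -64 / 935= -0.07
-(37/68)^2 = -1369/4624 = -0.30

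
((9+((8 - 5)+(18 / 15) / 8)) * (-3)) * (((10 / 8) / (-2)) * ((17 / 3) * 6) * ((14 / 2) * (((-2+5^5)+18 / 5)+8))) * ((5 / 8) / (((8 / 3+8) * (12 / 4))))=1359648423 / 4096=331945.42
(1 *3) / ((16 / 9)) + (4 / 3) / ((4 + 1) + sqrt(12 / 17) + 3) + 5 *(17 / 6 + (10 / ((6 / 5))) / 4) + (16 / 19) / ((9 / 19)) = 1093019 / 38736 - 2 *sqrt(51) / 807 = 28.20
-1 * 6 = -6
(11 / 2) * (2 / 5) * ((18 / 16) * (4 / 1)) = 99 / 10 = 9.90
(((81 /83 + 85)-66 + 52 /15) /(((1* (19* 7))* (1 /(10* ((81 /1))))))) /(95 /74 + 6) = 116627256 /5950021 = 19.60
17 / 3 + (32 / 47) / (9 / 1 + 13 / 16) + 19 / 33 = 1536970 / 243507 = 6.31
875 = 875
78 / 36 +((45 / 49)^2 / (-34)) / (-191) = 50677343 / 23388141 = 2.17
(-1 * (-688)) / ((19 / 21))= 14448 / 19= 760.42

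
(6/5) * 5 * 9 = 54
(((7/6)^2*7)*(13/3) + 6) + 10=6187/108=57.29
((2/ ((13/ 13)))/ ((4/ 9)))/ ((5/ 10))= 9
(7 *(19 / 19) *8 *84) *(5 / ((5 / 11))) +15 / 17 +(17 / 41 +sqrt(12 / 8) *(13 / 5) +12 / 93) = 51748.61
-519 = -519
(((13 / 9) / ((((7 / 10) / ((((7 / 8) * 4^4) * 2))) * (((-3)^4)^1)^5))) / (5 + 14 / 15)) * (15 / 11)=208000 / 3413561928579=0.00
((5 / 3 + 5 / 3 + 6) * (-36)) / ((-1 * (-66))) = -56 / 11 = -5.09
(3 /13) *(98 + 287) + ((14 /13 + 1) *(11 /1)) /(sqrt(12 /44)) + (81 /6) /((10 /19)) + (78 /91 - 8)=99 *sqrt(33) /13 + 195383 /1820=151.10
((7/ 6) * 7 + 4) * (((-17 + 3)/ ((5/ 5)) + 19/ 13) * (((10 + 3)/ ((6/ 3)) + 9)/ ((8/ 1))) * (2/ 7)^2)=-368869/ 15288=-24.13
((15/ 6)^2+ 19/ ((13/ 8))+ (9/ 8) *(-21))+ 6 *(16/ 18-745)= -1394749/ 312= -4470.35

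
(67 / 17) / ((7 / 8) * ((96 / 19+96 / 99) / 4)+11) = 42009 / 131291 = 0.32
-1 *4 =-4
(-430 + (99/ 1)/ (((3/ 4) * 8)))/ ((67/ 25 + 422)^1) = -20675/ 21234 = -0.97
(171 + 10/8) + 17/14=4857/28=173.46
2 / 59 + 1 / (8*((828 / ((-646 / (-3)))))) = 38929 / 586224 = 0.07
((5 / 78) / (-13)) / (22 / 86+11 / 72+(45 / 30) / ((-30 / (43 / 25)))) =-322500 / 21098467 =-0.02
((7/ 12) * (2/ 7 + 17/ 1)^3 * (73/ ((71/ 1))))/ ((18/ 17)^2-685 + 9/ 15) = -16988464735/ 3747216984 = -4.53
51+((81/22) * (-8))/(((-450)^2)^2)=71001562499/1392187500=51.00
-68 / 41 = -1.66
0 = 0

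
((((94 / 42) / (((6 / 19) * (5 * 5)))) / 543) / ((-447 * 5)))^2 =797449 / 14614226085308062500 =0.00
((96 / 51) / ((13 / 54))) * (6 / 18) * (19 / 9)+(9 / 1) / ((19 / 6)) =35038 / 4199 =8.34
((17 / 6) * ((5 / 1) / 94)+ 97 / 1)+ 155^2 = 13604893 / 564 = 24122.15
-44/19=-2.32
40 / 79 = 0.51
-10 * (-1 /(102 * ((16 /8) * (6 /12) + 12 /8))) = 2 /51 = 0.04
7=7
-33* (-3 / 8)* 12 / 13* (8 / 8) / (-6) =-99 / 52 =-1.90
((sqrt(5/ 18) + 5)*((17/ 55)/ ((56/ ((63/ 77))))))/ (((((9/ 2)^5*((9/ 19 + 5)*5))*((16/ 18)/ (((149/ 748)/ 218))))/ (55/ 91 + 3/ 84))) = 659623*sqrt(10)/ 67262977234252800 + 659623/ 2242099241141760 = 0.00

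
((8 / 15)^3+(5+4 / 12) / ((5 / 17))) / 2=30856 / 3375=9.14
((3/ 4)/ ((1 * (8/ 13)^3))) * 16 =6591/ 128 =51.49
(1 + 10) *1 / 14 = 11 / 14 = 0.79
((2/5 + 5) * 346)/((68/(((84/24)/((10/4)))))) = 32697/850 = 38.47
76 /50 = 38 /25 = 1.52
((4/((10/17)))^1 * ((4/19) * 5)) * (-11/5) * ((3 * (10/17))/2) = -13.89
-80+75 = -5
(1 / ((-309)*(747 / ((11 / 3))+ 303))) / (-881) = 11 / 1517404446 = 0.00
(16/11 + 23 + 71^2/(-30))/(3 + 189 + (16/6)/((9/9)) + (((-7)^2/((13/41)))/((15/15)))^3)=-104096057/2675941755850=-0.00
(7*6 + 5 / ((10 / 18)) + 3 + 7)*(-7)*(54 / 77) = -3294 / 11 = -299.45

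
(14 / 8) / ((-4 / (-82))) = 287 / 8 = 35.88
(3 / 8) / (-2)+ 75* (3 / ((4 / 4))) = 3597 / 16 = 224.81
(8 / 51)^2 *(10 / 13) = 0.02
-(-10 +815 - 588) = -217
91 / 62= 1.47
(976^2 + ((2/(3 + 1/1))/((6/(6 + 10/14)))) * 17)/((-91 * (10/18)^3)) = -19444175469/318500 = -61049.22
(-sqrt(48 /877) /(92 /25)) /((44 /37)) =-925 * sqrt(2631) /887524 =-0.05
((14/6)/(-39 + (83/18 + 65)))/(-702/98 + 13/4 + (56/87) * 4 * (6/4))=-2744/1843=-1.49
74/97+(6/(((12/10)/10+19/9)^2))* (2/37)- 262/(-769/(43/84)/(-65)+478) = 48327497760334/158345923808467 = 0.31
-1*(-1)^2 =-1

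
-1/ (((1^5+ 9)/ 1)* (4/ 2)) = -1/ 20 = -0.05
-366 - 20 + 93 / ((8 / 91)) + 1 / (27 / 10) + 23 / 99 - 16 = 1559791 / 2376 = 656.48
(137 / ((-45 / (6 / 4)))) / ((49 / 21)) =-137 / 70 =-1.96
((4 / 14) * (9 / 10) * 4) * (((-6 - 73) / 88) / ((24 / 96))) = -1422 / 385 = -3.69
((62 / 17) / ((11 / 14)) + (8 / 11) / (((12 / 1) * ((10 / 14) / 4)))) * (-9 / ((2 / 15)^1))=-62874 / 187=-336.22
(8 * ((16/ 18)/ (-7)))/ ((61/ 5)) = -0.08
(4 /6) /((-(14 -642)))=1 /942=0.00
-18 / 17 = -1.06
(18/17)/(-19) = -18/323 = -0.06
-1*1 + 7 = 6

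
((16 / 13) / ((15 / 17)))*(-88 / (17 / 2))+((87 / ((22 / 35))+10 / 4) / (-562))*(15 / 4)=-37083899 / 2410980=-15.38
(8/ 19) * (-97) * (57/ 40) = -291/ 5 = -58.20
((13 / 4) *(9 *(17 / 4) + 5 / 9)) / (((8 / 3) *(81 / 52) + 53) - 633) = -236093 / 1077984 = -0.22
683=683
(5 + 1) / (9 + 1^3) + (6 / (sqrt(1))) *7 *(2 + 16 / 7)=903 / 5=180.60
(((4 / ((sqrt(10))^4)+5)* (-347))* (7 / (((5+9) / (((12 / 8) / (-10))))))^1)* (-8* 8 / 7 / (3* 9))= -5552 / 125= -44.42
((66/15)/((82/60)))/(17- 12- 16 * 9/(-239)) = 31548/54899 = 0.57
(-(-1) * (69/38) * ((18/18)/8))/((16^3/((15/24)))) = 345/9961472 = 0.00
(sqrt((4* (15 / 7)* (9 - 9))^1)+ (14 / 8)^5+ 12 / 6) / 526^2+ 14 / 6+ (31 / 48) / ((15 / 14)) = 37434004571 / 12749230080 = 2.94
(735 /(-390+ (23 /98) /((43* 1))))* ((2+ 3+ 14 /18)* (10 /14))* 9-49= -195570613 /1643437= -119.00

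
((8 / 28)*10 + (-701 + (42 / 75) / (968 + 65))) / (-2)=126206677 / 361550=349.07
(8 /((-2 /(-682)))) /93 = 88 /3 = 29.33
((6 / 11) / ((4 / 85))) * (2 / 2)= 255 / 22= 11.59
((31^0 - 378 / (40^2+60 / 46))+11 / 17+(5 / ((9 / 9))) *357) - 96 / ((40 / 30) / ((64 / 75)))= 2700053984 / 1565275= 1724.97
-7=-7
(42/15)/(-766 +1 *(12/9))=-21/5735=-0.00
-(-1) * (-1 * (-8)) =8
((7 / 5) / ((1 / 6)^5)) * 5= 54432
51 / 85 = 3 / 5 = 0.60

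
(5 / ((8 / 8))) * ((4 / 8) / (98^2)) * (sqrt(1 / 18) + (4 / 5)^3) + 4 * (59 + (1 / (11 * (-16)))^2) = 5 * sqrt(2) / 115248 + 109700851577 / 464833600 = 236.00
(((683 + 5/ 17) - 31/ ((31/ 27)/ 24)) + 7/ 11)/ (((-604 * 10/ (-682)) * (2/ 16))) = 416578/ 12835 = 32.46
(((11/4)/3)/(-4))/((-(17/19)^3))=75449/235824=0.32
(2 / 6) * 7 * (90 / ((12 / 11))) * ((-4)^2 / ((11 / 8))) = 2240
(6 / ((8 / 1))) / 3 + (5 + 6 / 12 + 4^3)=279 / 4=69.75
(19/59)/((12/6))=19/118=0.16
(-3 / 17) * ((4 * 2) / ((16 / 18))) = -27 / 17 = -1.59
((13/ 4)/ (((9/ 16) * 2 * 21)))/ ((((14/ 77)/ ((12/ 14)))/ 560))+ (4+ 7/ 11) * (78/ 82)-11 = 10131644/ 28413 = 356.58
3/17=0.18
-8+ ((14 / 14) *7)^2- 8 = 33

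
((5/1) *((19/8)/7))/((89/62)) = 2945/2492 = 1.18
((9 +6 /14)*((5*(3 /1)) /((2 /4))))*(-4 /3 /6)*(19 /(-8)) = 1045 /7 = 149.29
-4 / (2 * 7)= -2 / 7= -0.29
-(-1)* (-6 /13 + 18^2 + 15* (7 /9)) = 13073 /39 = 335.21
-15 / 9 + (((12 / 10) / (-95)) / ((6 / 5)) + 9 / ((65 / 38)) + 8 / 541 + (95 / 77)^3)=1002402116567 / 183015405573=5.48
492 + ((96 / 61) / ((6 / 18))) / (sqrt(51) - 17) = 209940 / 427 - 144 * sqrt(51) / 7259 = 491.52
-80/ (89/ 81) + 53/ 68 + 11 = -61.03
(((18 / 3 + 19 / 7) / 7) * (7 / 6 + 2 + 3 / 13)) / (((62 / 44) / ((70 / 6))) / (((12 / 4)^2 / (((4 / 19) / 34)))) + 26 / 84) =4707725 / 344617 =13.66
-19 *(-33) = 627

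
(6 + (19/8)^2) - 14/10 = 3277/320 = 10.24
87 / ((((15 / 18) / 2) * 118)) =522 / 295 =1.77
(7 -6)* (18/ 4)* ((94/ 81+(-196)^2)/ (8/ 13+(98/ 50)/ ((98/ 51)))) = 1011331750/ 9567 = 105710.44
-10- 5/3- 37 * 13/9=-586/9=-65.11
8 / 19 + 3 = 65 / 19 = 3.42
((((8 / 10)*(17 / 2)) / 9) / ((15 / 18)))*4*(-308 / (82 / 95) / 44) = -18088 / 615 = -29.41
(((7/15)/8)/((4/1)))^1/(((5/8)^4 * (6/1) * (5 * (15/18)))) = 896/234375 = 0.00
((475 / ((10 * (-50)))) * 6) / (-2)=57 / 20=2.85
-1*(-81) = 81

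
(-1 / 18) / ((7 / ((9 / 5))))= -1 / 70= -0.01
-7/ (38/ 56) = -196/ 19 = -10.32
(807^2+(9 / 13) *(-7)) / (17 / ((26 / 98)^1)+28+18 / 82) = 6428021 / 911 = 7056.01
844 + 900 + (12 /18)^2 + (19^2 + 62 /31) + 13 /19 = 360490 /171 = 2108.13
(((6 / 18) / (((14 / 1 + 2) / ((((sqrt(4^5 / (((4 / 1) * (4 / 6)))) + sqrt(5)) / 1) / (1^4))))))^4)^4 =1851205833263729069 * sqrt(30) / 6203686292963894558195712 + 1365887891585895537121 / 794071845499378503449051136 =0.00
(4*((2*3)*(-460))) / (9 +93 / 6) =-22080 / 49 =-450.61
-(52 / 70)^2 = -676 / 1225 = -0.55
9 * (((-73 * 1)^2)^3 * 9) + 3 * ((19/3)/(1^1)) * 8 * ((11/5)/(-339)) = 20777432598346583/1695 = 12258072329408.01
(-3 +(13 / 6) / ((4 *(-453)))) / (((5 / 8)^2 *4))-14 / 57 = -1398452 / 645525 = -2.17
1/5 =0.20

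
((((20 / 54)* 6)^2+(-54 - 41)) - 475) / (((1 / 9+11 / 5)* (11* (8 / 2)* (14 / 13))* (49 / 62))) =-3547175 / 543312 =-6.53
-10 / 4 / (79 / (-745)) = 3725 / 158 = 23.58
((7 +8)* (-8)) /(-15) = 8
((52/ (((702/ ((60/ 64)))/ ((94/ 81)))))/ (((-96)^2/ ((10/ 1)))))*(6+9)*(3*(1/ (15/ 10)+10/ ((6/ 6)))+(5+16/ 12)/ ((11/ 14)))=3883375/ 73903104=0.05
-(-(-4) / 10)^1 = -2 / 5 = -0.40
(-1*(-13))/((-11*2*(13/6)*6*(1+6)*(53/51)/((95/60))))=-323/32648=-0.01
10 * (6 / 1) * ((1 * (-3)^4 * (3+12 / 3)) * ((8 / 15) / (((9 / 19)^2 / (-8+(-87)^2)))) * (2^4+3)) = 11616841376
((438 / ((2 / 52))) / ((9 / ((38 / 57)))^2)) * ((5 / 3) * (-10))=-759200 / 729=-1041.43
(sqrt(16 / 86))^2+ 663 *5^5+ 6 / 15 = 2071875.59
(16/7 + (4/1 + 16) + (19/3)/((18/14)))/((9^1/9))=5143/189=27.21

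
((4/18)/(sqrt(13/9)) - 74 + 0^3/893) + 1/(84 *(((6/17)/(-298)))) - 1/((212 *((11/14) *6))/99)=-280979/3339 + 2 *sqrt(13)/39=-83.97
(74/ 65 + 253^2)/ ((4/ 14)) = 29124613/ 130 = 224035.48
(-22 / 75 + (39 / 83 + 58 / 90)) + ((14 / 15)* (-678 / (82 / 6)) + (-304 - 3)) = -269886233 / 765675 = -352.48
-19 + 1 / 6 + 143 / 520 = -2227 / 120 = -18.56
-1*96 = -96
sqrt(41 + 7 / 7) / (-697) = -sqrt(42) / 697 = -0.01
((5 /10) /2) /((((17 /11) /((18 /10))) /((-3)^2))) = 891 /340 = 2.62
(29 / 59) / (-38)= -29 / 2242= -0.01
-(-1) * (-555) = -555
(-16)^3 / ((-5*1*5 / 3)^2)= -36864 / 625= -58.98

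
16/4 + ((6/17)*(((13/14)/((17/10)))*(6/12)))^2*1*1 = 16408141/4092529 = 4.01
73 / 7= 10.43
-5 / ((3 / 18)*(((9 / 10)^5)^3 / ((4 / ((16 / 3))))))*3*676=-1690000000000000000 / 7625597484987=-221621.98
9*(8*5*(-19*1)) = -6840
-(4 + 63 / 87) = -137 / 29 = -4.72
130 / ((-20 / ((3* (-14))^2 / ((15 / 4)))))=-15288 / 5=-3057.60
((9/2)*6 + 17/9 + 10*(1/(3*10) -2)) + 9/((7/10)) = 1391/63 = 22.08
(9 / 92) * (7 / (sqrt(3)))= 0.40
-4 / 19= -0.21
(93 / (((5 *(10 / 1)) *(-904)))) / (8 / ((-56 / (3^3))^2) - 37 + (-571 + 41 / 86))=195951 / 57681217250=0.00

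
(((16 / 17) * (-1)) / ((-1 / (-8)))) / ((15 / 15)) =-128 / 17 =-7.53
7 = 7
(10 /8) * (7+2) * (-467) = -21015 /4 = -5253.75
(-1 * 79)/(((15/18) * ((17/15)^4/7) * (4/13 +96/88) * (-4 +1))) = 32026995/334084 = 95.87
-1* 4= -4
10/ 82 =5/ 41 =0.12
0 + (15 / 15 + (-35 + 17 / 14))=-459 / 14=-32.79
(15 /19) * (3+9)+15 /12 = 815 /76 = 10.72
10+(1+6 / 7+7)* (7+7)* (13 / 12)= 433 / 3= 144.33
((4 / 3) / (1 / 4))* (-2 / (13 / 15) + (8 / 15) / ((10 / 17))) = -21856 / 2925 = -7.47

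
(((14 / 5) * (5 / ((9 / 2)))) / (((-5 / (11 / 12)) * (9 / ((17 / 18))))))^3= -2242946629 / 10460353203000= -0.00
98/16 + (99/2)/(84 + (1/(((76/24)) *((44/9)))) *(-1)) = 628231/93560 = 6.71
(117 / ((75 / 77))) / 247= 231 / 475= 0.49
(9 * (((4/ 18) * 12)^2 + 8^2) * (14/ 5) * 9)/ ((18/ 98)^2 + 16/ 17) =658296576/ 39793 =16543.02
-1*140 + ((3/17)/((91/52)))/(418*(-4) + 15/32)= -891127124/6365191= -140.00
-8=-8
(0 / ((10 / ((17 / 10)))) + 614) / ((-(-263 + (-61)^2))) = -307 / 1729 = -0.18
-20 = -20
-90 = -90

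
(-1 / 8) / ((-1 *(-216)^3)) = -1 / 80621568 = -0.00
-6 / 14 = -3 / 7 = -0.43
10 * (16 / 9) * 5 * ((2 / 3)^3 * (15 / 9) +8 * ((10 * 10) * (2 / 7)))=103904000 / 5103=20361.36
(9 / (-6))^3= -27 / 8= -3.38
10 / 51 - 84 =-4274 / 51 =-83.80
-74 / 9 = -8.22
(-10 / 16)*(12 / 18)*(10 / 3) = -25 / 18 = -1.39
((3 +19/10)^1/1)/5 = 49/50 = 0.98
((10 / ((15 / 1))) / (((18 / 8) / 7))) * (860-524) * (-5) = -31360 / 9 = -3484.44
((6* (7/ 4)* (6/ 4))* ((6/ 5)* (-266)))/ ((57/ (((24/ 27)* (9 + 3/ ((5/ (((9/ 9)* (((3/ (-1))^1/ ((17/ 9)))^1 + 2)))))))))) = -308112/ 425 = -724.97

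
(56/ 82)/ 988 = 0.00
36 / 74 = 18 / 37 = 0.49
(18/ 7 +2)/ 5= 32/ 35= 0.91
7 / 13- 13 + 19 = 85 / 13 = 6.54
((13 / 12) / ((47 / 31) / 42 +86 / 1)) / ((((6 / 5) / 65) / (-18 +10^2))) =55.93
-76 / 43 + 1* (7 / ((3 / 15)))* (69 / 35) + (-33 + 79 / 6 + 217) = 68215 / 258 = 264.40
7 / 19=0.37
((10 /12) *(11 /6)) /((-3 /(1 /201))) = -55 /21708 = -0.00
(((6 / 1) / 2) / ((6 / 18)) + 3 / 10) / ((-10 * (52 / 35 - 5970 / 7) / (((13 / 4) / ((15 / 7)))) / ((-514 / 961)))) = -163709 / 184747600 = -0.00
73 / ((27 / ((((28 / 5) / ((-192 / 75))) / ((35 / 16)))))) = -73 / 27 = -2.70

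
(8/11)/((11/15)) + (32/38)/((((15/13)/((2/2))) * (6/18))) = 36568/11495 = 3.18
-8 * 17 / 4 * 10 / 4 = -85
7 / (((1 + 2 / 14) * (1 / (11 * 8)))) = 539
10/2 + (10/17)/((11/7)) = 1005/187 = 5.37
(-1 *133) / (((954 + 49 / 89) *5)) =-11837 / 424775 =-0.03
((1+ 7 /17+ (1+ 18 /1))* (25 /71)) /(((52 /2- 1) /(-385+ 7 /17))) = -110.57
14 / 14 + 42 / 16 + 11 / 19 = 639 / 152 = 4.20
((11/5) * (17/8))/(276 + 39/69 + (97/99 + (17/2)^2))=425799/31859330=0.01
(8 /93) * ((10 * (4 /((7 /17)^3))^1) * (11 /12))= 4323440 /95697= 45.18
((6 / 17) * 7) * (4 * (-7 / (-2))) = 34.59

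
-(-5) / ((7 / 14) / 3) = 30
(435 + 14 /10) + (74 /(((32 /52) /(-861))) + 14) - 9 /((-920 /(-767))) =-18968993 /184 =-103092.35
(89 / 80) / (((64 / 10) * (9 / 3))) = 89 / 1536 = 0.06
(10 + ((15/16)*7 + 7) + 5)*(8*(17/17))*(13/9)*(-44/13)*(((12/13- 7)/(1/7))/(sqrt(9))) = 5559862/351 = 15840.06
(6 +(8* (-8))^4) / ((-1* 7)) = -2396746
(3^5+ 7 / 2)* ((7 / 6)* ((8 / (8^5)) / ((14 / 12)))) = 0.06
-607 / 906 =-0.67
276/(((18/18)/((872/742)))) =324.36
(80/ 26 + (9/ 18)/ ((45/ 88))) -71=-39163/ 585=-66.95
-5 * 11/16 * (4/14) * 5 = -275/56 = -4.91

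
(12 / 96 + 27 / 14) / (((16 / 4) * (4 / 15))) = 1725 / 896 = 1.93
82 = 82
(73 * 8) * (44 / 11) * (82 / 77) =191552 / 77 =2487.69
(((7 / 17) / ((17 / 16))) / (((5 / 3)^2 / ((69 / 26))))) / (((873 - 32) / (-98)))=-3408048 / 78990925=-0.04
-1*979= -979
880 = 880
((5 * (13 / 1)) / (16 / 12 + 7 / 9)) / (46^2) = 585 / 40204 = 0.01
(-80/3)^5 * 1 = -3276800000/243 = -13484773.66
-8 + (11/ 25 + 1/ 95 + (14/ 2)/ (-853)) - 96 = -103.56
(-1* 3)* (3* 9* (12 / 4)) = -243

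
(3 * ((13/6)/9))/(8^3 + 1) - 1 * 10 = -92327/9234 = -10.00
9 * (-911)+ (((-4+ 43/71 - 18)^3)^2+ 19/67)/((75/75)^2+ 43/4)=3288856448510468451533/403387794067229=8153088.66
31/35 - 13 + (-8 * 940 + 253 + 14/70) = -254762/35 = -7278.91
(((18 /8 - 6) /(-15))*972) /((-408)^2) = 27 /18496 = 0.00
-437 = -437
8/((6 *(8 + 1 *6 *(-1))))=2/3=0.67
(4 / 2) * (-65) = -130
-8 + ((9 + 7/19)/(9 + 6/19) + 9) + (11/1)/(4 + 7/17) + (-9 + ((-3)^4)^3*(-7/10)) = -1097438943/2950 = -372013.20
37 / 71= 0.52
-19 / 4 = -4.75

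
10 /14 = 5 /7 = 0.71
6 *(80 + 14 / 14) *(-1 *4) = -1944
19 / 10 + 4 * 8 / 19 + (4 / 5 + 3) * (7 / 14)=5.48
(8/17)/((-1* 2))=-4/17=-0.24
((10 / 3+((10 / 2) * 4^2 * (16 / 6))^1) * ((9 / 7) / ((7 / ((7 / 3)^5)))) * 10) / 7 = 318500 / 81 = 3932.10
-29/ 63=-0.46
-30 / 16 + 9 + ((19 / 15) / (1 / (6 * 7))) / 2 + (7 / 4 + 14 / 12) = 4397 / 120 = 36.64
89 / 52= 1.71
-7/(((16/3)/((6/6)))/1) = -21/16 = -1.31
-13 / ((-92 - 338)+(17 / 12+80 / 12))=156 / 5063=0.03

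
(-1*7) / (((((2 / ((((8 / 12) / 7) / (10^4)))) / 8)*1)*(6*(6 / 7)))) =-7 / 135000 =-0.00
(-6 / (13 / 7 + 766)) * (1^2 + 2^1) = -126 / 5375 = -0.02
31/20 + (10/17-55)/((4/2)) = -8723/340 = -25.66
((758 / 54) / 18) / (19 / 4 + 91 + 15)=758 / 107649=0.01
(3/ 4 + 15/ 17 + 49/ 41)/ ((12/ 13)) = 102479/ 33456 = 3.06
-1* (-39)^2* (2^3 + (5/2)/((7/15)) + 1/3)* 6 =-874575/7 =-124939.29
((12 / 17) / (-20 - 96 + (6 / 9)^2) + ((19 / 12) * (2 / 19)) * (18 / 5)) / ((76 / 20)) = 2625 / 16796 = 0.16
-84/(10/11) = -462/5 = -92.40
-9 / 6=-3 / 2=-1.50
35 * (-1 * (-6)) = 210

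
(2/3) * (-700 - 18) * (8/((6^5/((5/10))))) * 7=-2513/1458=-1.72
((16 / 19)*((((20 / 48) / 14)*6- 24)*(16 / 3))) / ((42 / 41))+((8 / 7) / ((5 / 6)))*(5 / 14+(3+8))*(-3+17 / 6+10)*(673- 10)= 4249832932 / 41895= 101440.10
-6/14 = -3/7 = -0.43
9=9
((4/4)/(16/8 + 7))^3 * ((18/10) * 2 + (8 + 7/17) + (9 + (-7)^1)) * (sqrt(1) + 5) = 794/6885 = 0.12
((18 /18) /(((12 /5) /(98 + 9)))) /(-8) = -535 /96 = -5.57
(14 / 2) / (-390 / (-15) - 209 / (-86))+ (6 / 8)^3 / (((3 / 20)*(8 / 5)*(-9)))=15931 / 312960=0.05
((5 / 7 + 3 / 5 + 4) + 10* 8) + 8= 3266 / 35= 93.31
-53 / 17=-3.12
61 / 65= 0.94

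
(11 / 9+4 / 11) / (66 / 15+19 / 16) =12560 / 44253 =0.28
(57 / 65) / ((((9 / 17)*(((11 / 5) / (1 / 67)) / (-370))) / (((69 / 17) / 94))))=-80845 / 450307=-0.18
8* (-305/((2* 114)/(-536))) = 326960/57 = 5736.14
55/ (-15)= -11/ 3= -3.67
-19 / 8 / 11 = -19 / 88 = -0.22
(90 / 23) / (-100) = -0.04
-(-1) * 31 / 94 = 31 / 94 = 0.33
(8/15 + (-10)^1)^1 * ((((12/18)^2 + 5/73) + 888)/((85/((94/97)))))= -7791935044/81254475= -95.90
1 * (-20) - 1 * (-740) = 720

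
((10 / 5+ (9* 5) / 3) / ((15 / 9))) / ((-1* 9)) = -17 / 15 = -1.13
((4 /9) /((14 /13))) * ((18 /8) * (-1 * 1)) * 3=-39 /14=-2.79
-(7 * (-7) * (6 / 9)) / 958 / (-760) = -49 / 1092120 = -0.00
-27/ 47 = -0.57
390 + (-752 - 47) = -409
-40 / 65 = -8 / 13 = -0.62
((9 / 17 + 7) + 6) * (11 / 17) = 2530 / 289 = 8.75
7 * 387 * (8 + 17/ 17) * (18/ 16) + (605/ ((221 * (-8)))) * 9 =12122091/ 442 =27425.55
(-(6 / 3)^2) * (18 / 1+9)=-108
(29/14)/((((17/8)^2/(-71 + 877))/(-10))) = -7479680/2023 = -3697.32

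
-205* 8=-1640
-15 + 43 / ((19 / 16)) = 403 / 19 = 21.21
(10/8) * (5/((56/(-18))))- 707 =-79409/112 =-709.01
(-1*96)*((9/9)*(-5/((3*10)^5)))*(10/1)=0.00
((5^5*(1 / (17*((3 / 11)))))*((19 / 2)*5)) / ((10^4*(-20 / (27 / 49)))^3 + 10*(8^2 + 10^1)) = -389559375 / 581827781818172814104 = -0.00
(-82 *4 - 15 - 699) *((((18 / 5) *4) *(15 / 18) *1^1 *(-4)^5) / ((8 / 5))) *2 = 16005120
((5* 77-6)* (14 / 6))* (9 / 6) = 1326.50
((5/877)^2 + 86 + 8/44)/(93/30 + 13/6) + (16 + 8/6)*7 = 276098864279/2005119303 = 137.70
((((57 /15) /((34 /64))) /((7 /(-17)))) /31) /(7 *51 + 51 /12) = -2432 /1567825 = -0.00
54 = 54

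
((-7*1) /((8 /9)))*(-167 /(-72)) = -1169 /64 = -18.27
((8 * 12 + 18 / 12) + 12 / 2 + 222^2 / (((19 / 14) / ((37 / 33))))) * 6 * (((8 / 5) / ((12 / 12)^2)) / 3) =136501368 / 1045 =130623.32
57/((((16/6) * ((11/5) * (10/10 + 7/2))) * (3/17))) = 1615/132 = 12.23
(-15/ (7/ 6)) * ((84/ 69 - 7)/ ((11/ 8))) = 13680/ 253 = 54.07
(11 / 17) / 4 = 11 / 68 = 0.16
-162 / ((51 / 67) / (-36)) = 130248 / 17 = 7661.65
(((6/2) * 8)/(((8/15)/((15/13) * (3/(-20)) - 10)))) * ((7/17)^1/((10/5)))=-166635/1768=-94.25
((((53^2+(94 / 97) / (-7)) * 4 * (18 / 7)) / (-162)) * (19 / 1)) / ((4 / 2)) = -8052694 / 4753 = -1694.23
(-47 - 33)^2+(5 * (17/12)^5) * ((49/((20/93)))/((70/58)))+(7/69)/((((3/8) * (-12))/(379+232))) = 449170260563/38154240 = 11772.49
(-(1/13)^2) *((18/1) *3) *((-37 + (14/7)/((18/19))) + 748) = -227.86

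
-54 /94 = -27 /47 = -0.57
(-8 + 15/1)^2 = 49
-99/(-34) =99/34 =2.91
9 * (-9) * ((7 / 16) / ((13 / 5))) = -2835 / 208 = -13.63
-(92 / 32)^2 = -529 / 64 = -8.27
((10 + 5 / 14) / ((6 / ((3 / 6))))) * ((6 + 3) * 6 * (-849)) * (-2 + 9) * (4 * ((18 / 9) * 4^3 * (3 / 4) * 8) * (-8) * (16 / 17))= 108915425280 / 17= 6406789722.35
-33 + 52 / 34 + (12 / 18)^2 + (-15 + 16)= -4594 / 153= -30.03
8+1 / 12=97 / 12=8.08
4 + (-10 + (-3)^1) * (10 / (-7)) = 158 / 7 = 22.57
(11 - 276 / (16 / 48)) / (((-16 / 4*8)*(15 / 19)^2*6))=294937 / 43200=6.83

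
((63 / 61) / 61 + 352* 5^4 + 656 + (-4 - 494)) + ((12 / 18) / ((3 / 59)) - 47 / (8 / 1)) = 58984913273 / 267912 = 220165.25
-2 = -2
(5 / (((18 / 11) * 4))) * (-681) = -12485 / 24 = -520.21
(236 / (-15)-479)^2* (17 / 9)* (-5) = -936211097 / 405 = -2311632.34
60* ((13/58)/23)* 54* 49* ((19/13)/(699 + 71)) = 21546/7337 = 2.94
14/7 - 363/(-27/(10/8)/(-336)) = -16934/3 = -5644.67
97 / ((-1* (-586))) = 97 / 586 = 0.17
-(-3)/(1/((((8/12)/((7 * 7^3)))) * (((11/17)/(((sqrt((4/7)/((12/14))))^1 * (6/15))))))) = 55 * sqrt(6)/81634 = 0.00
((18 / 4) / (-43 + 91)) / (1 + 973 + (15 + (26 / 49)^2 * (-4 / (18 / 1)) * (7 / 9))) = 0.00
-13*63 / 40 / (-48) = 273 / 640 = 0.43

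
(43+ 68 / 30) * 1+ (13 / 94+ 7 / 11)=714101 / 15510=46.04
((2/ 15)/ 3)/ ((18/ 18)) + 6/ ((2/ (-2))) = -5.96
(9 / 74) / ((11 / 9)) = 81 / 814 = 0.10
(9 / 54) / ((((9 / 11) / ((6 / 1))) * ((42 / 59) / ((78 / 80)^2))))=109681 / 67200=1.63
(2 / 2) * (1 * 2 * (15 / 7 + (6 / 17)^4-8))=-6830578 / 584647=-11.68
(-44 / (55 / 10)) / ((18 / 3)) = -4 / 3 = -1.33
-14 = -14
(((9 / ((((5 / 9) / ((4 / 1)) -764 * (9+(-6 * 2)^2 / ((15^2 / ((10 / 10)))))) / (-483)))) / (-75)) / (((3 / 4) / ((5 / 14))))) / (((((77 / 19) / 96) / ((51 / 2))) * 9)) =-128373120 / 510382103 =-0.25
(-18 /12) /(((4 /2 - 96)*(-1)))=-3 /188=-0.02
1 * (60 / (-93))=-20 / 31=-0.65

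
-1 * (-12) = 12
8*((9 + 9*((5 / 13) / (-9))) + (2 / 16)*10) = 1026 / 13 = 78.92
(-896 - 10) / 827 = -906 / 827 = -1.10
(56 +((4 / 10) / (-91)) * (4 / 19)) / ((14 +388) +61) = 484112 / 4002635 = 0.12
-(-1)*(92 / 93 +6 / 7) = 1.85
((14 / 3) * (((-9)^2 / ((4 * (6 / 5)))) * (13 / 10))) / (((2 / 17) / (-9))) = -125307 / 16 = -7831.69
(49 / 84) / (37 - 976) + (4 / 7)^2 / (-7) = -182689 / 3864924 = -0.05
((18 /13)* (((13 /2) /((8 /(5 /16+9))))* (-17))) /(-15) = 7599 /640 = 11.87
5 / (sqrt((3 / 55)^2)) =91.67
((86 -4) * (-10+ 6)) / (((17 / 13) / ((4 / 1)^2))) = -68224 / 17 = -4013.18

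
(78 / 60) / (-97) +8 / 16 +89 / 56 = 56381 / 27160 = 2.08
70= 70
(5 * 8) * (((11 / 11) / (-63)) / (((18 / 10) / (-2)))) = 400 / 567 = 0.71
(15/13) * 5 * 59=4425/13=340.38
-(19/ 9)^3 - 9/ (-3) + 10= 2618/ 729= 3.59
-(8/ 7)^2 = -64/ 49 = -1.31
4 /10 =2 /5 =0.40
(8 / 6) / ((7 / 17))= 68 / 21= 3.24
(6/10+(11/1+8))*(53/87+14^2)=335258/87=3853.54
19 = 19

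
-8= -8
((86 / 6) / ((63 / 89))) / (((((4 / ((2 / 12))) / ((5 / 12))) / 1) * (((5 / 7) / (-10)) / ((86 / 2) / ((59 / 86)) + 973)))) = -1169244175 / 229392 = -5097.14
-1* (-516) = 516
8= 8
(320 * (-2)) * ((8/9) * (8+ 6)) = -71680/9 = -7964.44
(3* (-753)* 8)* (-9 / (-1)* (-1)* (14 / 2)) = 1138536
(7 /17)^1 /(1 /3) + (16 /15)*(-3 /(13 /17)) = -3259 /1105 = -2.95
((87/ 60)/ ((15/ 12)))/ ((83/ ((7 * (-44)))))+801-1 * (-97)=1854418/ 2075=893.70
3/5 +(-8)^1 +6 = -7/5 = -1.40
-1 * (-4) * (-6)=-24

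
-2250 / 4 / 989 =-1125 / 1978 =-0.57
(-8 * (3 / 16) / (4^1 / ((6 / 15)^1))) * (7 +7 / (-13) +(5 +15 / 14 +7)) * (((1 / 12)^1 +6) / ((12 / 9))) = -155709 / 11648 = -13.37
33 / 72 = 11 / 24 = 0.46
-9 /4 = -2.25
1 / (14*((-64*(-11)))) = 1 / 9856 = 0.00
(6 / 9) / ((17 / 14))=28 / 51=0.55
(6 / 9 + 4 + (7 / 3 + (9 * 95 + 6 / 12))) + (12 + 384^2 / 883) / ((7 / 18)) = 16352097 / 12362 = 1322.77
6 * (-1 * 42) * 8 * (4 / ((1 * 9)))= -896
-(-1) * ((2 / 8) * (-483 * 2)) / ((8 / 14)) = -3381 / 8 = -422.62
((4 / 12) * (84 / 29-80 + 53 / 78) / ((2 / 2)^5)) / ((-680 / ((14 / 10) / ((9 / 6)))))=1210097 / 34608600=0.03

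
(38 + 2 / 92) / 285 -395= -1725567 / 4370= -394.87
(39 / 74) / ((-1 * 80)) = -39 / 5920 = -0.01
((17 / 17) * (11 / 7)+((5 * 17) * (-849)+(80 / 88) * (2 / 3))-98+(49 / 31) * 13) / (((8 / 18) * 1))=-1551937809 / 9548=-162540.62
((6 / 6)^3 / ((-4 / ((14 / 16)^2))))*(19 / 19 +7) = -49 / 32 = -1.53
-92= -92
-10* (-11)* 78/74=4290/37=115.95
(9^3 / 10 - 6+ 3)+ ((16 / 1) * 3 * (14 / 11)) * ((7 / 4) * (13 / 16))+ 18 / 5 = 1764 / 11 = 160.36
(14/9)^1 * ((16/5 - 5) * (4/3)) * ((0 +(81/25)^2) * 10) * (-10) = 3919.10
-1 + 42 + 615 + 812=1468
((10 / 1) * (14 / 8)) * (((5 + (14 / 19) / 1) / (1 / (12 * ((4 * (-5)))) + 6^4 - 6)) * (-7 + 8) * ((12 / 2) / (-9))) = -305200 / 5882381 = -0.05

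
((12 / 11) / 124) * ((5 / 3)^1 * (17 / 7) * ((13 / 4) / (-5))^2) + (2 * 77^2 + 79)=2279492393 / 190960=11937.02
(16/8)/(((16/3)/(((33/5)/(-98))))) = -99/3920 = -0.03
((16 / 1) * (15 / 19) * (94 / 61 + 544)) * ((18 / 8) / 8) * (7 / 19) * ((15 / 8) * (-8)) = -235857825 / 22021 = -10710.59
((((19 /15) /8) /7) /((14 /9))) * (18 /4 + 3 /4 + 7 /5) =1083 /11200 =0.10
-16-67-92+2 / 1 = -173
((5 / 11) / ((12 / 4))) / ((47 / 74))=370 / 1551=0.24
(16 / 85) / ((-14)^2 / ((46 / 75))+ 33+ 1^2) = 92 / 172805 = 0.00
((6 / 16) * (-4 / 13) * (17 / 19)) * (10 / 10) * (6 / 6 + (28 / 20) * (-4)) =1173 / 2470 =0.47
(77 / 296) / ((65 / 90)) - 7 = -12775 / 1924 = -6.64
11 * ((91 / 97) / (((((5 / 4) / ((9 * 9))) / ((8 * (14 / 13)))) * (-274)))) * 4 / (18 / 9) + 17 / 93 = -258728803 / 6179385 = -41.87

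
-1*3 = -3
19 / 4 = 4.75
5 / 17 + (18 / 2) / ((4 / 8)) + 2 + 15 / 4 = 1635 / 68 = 24.04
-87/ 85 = -1.02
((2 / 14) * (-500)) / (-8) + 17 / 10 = 372 / 35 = 10.63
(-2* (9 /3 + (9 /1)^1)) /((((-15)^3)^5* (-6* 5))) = -4 /2189469451904296875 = -0.00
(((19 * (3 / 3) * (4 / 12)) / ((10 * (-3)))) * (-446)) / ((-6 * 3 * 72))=-4237 / 58320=-0.07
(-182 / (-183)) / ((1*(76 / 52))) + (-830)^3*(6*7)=-83500342755634 / 3477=-24015053999.32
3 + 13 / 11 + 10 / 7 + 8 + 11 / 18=19711 / 1386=14.22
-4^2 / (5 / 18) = -288 / 5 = -57.60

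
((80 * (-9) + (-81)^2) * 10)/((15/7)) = 27258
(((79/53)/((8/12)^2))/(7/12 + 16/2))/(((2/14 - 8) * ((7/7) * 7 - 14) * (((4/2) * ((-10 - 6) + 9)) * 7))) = -2133/29424010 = -0.00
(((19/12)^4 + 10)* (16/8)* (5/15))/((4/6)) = 337681/20736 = 16.28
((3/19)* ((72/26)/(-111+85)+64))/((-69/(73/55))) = -788254/4061915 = -0.19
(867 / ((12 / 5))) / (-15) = -289 / 12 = -24.08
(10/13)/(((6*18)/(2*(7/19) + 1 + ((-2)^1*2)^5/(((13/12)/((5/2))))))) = -972085/57798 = -16.82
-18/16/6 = -3/16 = -0.19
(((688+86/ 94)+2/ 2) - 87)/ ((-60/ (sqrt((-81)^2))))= -765099/ 940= -813.94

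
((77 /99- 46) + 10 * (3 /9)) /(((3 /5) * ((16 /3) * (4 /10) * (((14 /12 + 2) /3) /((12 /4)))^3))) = -20612475 /27436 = -751.29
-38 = -38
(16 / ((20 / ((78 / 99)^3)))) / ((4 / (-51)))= -298792 / 59895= -4.99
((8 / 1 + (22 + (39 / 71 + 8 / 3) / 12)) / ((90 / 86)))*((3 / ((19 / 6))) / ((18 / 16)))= 2661356 / 109269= 24.36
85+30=115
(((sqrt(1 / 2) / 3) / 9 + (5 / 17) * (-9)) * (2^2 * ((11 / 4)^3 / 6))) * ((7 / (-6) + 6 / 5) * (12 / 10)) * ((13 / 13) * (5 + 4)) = -35937 / 2720 + 1331 * sqrt(2) / 14400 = -13.08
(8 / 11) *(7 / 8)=7 / 11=0.64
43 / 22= 1.95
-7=-7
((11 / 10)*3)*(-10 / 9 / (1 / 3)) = -11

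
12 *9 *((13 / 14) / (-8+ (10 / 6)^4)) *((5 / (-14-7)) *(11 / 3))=347490 / 1127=308.33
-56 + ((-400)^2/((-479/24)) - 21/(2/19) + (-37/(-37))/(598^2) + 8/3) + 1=-4249009423301/513876948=-8268.53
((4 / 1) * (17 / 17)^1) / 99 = 4 / 99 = 0.04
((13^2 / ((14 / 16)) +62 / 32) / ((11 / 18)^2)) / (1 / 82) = 72560529 / 1694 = 42833.84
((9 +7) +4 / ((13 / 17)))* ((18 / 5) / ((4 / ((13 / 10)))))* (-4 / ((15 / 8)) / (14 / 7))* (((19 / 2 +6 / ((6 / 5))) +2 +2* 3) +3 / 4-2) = -14076 / 25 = -563.04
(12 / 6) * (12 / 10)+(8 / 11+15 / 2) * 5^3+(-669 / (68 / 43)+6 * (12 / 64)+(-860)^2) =5536762497 / 7480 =740208.89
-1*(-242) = 242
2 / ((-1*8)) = -0.25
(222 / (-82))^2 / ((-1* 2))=-12321 / 3362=-3.66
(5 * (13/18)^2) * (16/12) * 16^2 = 216320/243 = 890.21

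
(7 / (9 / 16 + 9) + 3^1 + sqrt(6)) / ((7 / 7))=sqrt(6) + 571 / 153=6.18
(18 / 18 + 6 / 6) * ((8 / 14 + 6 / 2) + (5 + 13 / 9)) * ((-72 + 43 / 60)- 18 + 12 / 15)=-3349979 / 1890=-1772.48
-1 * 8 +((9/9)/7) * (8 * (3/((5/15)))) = 16/7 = 2.29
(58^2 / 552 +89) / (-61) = -13123 / 8418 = -1.56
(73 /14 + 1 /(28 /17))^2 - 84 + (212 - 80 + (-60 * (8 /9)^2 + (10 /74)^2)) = 999771883 /28978992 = 34.50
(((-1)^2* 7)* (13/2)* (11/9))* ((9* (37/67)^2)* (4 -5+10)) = 12333321/8978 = 1373.73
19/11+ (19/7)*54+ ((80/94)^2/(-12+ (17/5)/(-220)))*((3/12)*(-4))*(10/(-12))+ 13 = 1087517312780/6744357543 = 161.25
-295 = -295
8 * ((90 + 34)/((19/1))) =992/19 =52.21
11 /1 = 11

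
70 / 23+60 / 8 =10.54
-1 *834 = -834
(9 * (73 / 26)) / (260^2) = 657 / 1757600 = 0.00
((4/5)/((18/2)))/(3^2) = 4/405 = 0.01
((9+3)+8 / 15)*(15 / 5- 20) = -3196 / 15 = -213.07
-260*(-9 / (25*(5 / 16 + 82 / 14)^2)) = 5870592 / 2387405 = 2.46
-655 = -655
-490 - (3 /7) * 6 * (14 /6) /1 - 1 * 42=-538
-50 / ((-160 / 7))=35 / 16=2.19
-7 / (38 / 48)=-8.84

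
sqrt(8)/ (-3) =-2 * sqrt(2)/ 3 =-0.94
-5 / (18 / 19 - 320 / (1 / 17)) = 95 / 103342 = 0.00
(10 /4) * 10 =25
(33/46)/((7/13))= 429/322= 1.33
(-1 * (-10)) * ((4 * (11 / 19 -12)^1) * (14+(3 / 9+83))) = -2534560 / 57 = -44465.96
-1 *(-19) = 19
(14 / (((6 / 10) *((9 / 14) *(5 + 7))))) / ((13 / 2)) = 490 / 1053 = 0.47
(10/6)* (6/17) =10/17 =0.59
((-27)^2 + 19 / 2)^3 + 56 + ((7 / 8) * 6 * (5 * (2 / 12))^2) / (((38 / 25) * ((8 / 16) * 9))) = 3305893873681 / 8208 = 402764848.16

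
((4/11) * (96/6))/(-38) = -32/209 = -0.15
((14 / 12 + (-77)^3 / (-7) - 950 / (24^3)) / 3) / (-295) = -73.70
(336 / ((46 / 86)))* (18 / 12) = 21672 / 23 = 942.26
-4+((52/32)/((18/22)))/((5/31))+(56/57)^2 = 401971/43320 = 9.28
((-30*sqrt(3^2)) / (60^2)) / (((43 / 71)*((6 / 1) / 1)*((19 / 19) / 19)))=-1349 / 10320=-0.13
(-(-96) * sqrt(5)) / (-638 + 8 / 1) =-16 * sqrt(5) / 105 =-0.34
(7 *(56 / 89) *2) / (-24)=-98 / 267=-0.37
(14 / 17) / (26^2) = 7 / 5746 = 0.00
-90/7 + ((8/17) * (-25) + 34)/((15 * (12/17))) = -753/70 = -10.76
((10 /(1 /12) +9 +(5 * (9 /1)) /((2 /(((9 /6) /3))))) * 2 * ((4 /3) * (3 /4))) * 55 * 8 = 123420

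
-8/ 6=-4/ 3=-1.33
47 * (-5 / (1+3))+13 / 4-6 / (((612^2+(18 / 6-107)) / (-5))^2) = -155627898099 / 2804106272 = -55.50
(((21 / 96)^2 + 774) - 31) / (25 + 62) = 253627 / 29696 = 8.54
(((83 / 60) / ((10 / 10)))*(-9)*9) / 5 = -2241 / 100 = -22.41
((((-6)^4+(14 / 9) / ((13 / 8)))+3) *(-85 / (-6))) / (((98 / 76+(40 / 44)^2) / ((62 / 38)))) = 48493209325 / 3414879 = 14200.56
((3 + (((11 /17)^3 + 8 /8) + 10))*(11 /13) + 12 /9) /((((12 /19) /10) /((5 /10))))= 244074475 /2299284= 106.15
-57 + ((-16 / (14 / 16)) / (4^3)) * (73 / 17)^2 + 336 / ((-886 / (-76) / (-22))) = -624056875 / 896189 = -696.35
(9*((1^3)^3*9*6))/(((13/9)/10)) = 43740/13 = 3364.62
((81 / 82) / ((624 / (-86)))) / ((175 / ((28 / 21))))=-387 / 373100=-0.00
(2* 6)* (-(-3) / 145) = 36 / 145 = 0.25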